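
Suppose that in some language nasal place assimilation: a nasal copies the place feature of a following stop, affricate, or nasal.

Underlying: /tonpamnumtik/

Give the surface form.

[tompannuntik]

/n/ before /p/ (labial) → [m]
/m/ before /n/ (alveolar) → [n]
/m/ before /t/ (alveolar) → [n]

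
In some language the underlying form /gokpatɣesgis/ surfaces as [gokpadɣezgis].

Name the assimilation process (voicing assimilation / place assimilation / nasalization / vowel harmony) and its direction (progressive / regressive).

voicing assimilation, regressive

/t/→[d] /s/→[z].
Each target copies a feature from the following segment, so the direction is regressive.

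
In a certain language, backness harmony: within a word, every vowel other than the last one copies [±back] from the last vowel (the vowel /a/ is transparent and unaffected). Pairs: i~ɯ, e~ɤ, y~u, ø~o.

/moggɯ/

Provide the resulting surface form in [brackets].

no segment meets the rule's conditions; no change.

[moggɯ]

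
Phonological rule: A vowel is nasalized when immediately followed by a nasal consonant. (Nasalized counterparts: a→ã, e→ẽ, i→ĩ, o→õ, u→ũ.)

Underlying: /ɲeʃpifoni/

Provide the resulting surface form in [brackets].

/o/ before nasal /n/ → [õ]

[ɲeʃpifõni]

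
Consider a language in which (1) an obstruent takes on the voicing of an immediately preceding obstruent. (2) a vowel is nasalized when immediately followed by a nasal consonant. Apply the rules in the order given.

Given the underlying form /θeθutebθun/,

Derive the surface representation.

[θeθutebðũn]

Rule 1: /θ/ after /b/ (voiced) → [ð]
After rule 1: θeθutebðun
Rule 2: /u/ before nasal /n/ → [ũ]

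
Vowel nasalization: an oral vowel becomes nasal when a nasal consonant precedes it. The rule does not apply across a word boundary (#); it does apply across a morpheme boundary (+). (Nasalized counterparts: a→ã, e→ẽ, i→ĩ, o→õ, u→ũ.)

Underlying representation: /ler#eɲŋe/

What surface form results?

/e/ after nasal /ŋ/ → [ẽ]

[ler#eɲŋẽ]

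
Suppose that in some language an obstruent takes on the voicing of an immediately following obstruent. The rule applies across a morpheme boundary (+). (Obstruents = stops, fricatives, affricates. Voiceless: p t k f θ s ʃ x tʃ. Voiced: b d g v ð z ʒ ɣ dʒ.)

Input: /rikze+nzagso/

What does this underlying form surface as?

/k/ before /z/ (voiced) → [g]
/g/ before /s/ (voiceless) → [k]

[rigze+nzakso]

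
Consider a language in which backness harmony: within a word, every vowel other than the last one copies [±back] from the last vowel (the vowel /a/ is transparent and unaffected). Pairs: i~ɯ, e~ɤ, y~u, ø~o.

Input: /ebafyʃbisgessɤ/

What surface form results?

[ɤbafuʃbɯsgɤssɤ]

/e/ harmonizes with /ɤ/ ([+back]) → [ɤ]
/y/ harmonizes with /ɤ/ ([+back]) → [u]
/i/ harmonizes with /ɤ/ ([+back]) → [ɯ]
/e/ harmonizes with /ɤ/ ([+back]) → [ɤ]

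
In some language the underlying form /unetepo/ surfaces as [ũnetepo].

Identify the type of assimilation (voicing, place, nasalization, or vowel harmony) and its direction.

nasalization, regressive

/u/→[ũ].
Each target copies a feature from the following segment, so the direction is regressive.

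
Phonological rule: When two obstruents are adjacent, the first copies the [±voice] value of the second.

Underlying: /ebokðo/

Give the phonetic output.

[ebogðo]

/k/ before /ð/ (voiced) → [g]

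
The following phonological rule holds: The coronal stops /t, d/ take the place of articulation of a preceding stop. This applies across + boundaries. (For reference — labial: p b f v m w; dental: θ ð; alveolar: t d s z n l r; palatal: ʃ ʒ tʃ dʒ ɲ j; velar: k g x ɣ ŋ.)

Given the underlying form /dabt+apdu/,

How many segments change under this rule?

/t/ after /b/ (labial) → [p]
/d/ after /p/ (labial) → [b]
2 segments change.

2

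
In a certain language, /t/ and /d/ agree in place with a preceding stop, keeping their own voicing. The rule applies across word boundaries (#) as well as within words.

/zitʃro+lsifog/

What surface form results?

[zitʃro+lsifog]

no segment meets the rule's conditions; no change.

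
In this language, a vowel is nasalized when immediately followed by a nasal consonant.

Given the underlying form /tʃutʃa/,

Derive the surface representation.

no segment meets the rule's conditions; no change.

[tʃutʃa]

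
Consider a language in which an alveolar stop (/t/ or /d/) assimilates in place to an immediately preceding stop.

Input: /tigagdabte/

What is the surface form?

[tigaggabpe]

/d/ after /g/ (velar) → [g]
/t/ after /b/ (labial) → [p]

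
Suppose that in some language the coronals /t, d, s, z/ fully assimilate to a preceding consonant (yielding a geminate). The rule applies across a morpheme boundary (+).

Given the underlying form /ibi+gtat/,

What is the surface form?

[ibi+ggat]

/t/ after /g/ → [g] (total assimilation)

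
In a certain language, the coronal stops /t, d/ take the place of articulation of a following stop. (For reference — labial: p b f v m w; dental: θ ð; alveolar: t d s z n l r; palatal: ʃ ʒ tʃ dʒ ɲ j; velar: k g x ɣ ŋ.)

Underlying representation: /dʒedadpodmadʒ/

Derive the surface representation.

[dʒedabpodmadʒ]

/d/ before /p/ (labial) → [b]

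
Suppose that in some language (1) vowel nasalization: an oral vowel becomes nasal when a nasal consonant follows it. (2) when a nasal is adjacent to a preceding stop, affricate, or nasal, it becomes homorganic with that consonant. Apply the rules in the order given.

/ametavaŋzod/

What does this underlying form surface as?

[ãmetavãŋzod]

Rule 1: /a/ before nasal /m/ → [ã]
Rule 1: /a/ before nasal /ŋ/ → [ã]
After rule 1: ãmetavãŋzod
Rule 2: no segment meets the rule's conditions; no change.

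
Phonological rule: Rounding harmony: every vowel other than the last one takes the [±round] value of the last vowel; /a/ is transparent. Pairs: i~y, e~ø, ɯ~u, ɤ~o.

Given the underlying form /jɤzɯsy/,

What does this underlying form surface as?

/ɤ/ harmonizes with /y/ ([+round]) → [o]
/ɯ/ harmonizes with /y/ ([+round]) → [u]

[jozusy]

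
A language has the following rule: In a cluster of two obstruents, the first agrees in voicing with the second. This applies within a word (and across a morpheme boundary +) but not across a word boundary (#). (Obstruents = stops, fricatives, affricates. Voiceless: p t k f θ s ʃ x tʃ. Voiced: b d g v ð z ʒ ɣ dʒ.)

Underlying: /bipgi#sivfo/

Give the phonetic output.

/p/ before /g/ (voiced) → [b]
/v/ before /f/ (voiceless) → [f]

[bibgi#siffo]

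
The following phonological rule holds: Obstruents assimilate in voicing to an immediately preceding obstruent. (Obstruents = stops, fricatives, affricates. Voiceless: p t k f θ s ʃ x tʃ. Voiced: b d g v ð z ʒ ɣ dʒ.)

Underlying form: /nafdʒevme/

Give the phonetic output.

[naftʃevme]

/dʒ/ after /f/ (voiceless) → [tʃ]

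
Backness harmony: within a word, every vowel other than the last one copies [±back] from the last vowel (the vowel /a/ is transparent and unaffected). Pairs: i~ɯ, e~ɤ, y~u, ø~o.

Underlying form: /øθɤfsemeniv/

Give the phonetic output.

[øθefsemeniv]

/ɤ/ harmonizes with /i/ ([-back]) → [e]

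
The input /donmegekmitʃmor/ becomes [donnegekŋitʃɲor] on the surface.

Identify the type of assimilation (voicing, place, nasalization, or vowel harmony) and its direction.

/m/→[n] /m/→[ŋ] /m/→[ɲ].
Each target copies a feature from the preceding segment, so the direction is progressive.

place assimilation, progressive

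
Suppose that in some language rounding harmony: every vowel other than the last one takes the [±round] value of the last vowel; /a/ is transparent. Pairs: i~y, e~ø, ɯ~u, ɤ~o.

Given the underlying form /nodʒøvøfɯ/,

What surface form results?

/o/ harmonizes with /ɯ/ ([-round]) → [ɤ]
/ø/ harmonizes with /ɯ/ ([-round]) → [e]
/ø/ harmonizes with /ɯ/ ([-round]) → [e]

[nɤdʒevefɯ]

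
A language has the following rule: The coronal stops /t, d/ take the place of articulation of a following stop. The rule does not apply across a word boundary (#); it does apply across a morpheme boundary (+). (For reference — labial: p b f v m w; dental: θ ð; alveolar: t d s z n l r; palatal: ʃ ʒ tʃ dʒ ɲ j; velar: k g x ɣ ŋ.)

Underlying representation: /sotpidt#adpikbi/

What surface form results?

/t/ before /p/ (labial) → [p]
/d/ before /p/ (labial) → [b]

[soppidt#abpikbi]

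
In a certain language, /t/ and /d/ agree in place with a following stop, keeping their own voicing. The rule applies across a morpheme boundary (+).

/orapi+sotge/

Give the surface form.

/t/ before /g/ (velar) → [k]

[orapi+sokge]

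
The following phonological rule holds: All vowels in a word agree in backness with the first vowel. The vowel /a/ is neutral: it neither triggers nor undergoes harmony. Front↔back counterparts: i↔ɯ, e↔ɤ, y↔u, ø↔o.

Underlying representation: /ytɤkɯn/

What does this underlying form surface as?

/ɤ/ harmonizes with /y/ ([-back]) → [e]
/ɯ/ harmonizes with /y/ ([-back]) → [i]

[ytekin]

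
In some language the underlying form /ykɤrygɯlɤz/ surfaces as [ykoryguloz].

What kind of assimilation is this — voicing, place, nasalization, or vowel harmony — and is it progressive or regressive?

/ɤ/→[o] /ɯ/→[u] /ɤ/→[o].
Vowels agree with the first vowel, so the harmony is progressive.

vowel harmony, progressive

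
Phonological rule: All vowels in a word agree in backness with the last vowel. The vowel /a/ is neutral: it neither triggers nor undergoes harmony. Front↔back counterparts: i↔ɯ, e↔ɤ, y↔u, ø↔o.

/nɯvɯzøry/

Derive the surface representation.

/ɯ/ harmonizes with /y/ ([-back]) → [i]
/ɯ/ harmonizes with /y/ ([-back]) → [i]

[nivizøry]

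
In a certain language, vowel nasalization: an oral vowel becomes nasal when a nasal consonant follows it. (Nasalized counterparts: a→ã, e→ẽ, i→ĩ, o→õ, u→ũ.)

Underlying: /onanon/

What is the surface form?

[õnãnõn]

/o/ before nasal /n/ → [õ]
/a/ before nasal /n/ → [ã]
/o/ before nasal /n/ → [õ]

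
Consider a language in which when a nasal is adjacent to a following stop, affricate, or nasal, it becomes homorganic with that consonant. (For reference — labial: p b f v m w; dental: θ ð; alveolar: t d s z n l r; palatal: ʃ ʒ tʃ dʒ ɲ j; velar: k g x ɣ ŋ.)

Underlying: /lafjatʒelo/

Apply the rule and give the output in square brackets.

[lafjatʒelo]

no segment meets the rule's conditions; no change.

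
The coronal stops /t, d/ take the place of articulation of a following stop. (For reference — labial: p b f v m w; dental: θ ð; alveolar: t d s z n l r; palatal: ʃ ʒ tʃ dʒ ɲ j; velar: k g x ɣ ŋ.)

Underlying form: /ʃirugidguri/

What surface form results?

/d/ before /g/ (velar) → [g]

[ʃirugigguri]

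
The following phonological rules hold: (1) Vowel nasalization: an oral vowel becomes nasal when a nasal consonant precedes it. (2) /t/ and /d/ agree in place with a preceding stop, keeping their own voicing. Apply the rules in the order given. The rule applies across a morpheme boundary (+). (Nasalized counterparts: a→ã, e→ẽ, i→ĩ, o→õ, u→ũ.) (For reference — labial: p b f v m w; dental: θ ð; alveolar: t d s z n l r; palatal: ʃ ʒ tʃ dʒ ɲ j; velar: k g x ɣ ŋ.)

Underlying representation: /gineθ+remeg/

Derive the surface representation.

Rule 1: /e/ after nasal /n/ → [ẽ]
Rule 1: /e/ after nasal /m/ → [ẽ]
After rule 1: ginẽθ+remẽg
Rule 2: no segment meets the rule's conditions; no change.

[ginẽθ+remẽg]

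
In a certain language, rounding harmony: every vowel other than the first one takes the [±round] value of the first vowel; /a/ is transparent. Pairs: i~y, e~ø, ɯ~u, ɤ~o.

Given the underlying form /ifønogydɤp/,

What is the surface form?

/ø/ harmonizes with /i/ ([-round]) → [e]
/o/ harmonizes with /i/ ([-round]) → [ɤ]
/y/ harmonizes with /i/ ([-round]) → [i]

[ifenɤgidɤp]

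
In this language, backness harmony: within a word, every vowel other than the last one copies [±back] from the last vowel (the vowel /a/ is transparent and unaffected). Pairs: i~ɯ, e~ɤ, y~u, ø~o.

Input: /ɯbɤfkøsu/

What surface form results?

/ø/ harmonizes with /u/ ([+back]) → [o]

[ɯbɤfkosu]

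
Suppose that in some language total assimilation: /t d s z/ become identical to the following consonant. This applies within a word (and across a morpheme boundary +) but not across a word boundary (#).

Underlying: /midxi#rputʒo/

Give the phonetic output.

[mixxi#rpuʒʒo]

/d/ before /x/ → [x] (total assimilation)
/t/ before /ʒ/ → [ʒ] (total assimilation)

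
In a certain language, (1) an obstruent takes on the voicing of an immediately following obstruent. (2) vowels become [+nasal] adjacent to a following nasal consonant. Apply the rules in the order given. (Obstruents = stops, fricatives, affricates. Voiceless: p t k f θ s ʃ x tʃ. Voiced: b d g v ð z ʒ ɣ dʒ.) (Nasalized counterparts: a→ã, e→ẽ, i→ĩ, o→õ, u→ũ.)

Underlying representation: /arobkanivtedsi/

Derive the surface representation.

Rule 1: /b/ before /k/ (voiceless) → [p]
Rule 1: /v/ before /t/ (voiceless) → [f]
Rule 1: /d/ before /s/ (voiceless) → [t]
After rule 1: aropkaniftetsi
Rule 2: /a/ before nasal /n/ → [ã]

[aropkãniftetsi]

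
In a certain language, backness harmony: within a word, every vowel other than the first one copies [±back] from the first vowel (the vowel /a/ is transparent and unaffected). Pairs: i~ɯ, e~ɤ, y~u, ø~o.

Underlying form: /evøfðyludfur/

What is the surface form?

[evøfðylydfyr]

/u/ harmonizes with /e/ ([-back]) → [y]
/u/ harmonizes with /e/ ([-back]) → [y]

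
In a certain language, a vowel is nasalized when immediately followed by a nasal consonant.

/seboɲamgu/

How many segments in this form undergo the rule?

/o/ before nasal /ɲ/ → [õ]
/a/ before nasal /m/ → [ã]
2 segments change.

2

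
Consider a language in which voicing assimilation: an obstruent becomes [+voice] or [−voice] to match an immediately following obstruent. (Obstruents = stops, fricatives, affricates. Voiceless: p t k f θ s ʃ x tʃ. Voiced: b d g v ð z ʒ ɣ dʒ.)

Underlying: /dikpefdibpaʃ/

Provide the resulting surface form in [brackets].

[dikpevdippaʃ]

/f/ before /d/ (voiced) → [v]
/b/ before /p/ (voiceless) → [p]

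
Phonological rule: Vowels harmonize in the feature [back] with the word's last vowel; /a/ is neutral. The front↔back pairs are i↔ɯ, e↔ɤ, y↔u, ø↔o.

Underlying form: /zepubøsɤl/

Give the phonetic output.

/e/ harmonizes with /ɤ/ ([+back]) → [ɤ]
/ø/ harmonizes with /ɤ/ ([+back]) → [o]

[zɤpubosɤl]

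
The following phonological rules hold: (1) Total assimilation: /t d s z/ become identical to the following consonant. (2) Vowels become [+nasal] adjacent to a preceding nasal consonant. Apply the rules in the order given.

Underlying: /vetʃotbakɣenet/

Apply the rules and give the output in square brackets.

[vetʃobbakɣenẽt]

Rule 1: /t/ before /b/ → [b] (total assimilation)
After rule 1: vetʃobbakɣenet
Rule 2: /e/ after nasal /n/ → [ẽ]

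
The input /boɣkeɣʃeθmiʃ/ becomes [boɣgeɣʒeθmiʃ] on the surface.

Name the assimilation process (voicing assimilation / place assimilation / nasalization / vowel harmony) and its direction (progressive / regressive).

voicing assimilation, progressive

/k/→[g] /ʃ/→[ʒ].
Each target copies a feature from the preceding segment, so the direction is progressive.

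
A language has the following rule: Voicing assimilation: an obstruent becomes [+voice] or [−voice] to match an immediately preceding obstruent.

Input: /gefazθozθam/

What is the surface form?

/θ/ after /z/ (voiced) → [ð]
/θ/ after /z/ (voiced) → [ð]

[gefazðozðam]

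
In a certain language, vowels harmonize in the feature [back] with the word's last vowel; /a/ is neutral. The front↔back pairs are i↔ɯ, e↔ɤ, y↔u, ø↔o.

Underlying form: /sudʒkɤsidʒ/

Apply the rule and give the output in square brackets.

[sydʒkesidʒ]

/u/ harmonizes with /i/ ([-back]) → [y]
/ɤ/ harmonizes with /i/ ([-back]) → [e]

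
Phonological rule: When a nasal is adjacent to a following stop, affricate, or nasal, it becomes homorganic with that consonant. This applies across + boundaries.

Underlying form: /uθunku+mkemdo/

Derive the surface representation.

[uθuŋku+ŋkendo]

/n/ before /k/ (velar) → [ŋ]
/m/ before /k/ (velar) → [ŋ]
/m/ before /d/ (alveolar) → [n]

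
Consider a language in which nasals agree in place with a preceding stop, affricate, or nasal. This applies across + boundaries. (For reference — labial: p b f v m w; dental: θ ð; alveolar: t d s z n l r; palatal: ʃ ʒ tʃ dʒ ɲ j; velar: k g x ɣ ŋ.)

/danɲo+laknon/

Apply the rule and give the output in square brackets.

/ɲ/ after /n/ (alveolar) → [n]
/n/ after /k/ (velar) → [ŋ]

[danno+lakŋon]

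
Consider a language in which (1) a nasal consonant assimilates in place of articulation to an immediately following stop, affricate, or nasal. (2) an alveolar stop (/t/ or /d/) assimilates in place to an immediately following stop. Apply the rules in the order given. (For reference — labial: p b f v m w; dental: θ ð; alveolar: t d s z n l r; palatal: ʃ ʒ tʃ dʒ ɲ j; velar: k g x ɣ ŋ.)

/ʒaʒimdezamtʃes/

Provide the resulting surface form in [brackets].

Rule 1: /m/ before /d/ (alveolar) → [n]
Rule 1: /m/ before /tʃ/ (palatal) → [ɲ]
After rule 1: ʒaʒindezaɲtʃes
Rule 2: no segment meets the rule's conditions; no change.

[ʒaʒindezaɲtʃes]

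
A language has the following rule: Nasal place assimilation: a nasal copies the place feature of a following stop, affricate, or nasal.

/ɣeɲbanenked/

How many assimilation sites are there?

2

/ɲ/ before /b/ (labial) → [m]
/n/ before /k/ (velar) → [ŋ]
2 segments change.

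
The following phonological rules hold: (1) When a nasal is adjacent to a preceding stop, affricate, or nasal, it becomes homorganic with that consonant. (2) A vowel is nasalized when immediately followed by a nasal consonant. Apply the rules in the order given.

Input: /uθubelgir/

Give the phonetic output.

Rule 1: no segment meets the rule's conditions; no change.
After rule 1: uθubelgir
Rule 2: no segment meets the rule's conditions; no change.

[uθubelgir]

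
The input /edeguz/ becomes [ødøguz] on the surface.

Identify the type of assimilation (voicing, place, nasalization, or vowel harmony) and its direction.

/e/→[ø] /e/→[ø].
Vowels agree with the last vowel, so the harmony is regressive.

vowel harmony, regressive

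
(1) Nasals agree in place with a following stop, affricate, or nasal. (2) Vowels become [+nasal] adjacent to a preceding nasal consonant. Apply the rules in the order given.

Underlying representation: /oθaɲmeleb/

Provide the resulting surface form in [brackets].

Rule 1: /ɲ/ before /m/ (labial) → [m]
After rule 1: oθammeleb
Rule 2: /e/ after nasal /m/ → [ẽ]

[oθammẽleb]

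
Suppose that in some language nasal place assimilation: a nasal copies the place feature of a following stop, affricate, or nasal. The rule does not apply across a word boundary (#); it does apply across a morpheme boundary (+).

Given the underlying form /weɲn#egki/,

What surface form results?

[wenn#egki]

/ɲ/ before /n/ (alveolar) → [n]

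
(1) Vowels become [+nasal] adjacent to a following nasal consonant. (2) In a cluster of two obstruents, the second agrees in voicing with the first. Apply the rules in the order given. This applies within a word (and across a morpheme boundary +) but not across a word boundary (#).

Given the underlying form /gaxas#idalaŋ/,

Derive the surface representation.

Rule 1: /a/ before nasal /ŋ/ → [ã]
After rule 1: gaxas#idalãŋ
Rule 2: no segment meets the rule's conditions; no change.

[gaxas#idalãŋ]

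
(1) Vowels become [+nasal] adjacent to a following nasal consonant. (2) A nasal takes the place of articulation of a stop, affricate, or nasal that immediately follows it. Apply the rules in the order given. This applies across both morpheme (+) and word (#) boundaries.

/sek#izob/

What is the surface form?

Rule 1: no segment meets the rule's conditions; no change.
After rule 1: sek#izob
Rule 2: no segment meets the rule's conditions; no change.

[sek#izob]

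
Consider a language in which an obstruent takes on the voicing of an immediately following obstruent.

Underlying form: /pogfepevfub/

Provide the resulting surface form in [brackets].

[pokfepeffub]

/g/ before /f/ (voiceless) → [k]
/v/ before /f/ (voiceless) → [f]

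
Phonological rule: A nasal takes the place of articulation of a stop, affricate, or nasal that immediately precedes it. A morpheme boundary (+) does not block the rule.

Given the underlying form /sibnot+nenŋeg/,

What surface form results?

[sibmot+nenneg]

/n/ after /b/ (labial) → [m]
/ŋ/ after /n/ (alveolar) → [n]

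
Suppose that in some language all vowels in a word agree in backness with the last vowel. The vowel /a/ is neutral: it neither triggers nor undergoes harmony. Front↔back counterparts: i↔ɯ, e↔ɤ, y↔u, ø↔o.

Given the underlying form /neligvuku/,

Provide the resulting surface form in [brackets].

/e/ harmonizes with /u/ ([+back]) → [ɤ]
/i/ harmonizes with /u/ ([+back]) → [ɯ]

[nɤlɯgvuku]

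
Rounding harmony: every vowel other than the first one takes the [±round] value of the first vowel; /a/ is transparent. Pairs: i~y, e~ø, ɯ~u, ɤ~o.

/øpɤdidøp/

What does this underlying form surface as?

[øpodydøp]

/ɤ/ harmonizes with /ø/ ([+round]) → [o]
/i/ harmonizes with /ø/ ([+round]) → [y]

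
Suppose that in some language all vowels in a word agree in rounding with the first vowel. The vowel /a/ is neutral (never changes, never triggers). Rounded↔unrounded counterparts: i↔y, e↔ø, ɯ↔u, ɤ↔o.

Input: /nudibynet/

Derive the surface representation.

/i/ harmonizes with /u/ ([+round]) → [y]
/e/ harmonizes with /u/ ([+round]) → [ø]

[nudybynøt]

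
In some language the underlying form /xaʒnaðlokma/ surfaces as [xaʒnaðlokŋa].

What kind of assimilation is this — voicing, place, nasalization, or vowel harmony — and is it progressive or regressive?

place assimilation, progressive

/m/→[ŋ].
Each target copies a feature from the preceding segment, so the direction is progressive.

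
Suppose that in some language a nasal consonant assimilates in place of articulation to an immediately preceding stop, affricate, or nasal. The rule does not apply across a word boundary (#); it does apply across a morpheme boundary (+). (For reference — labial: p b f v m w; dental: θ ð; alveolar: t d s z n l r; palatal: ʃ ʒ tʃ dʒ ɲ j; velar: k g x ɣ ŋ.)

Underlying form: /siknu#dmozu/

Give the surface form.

[sikŋu#dnozu]

/n/ after /k/ (velar) → [ŋ]
/m/ after /d/ (alveolar) → [n]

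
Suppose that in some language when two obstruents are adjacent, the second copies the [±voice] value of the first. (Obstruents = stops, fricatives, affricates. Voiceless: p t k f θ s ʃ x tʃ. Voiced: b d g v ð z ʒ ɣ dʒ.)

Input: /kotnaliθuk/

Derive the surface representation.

[kotnaliθuk]

no segment meets the rule's conditions; no change.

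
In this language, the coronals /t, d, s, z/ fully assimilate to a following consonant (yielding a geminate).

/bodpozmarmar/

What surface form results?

/d/ before /p/ → [p] (total assimilation)
/z/ before /m/ → [m] (total assimilation)

[boppommarmar]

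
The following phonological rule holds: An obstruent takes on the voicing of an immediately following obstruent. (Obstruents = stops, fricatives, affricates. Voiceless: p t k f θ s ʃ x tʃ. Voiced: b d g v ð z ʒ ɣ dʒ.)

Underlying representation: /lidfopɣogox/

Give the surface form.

/d/ before /f/ (voiceless) → [t]
/p/ before /ɣ/ (voiced) → [b]

[litfobɣogox]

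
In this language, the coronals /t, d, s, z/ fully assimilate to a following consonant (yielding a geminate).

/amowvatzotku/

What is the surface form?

[amowvazzokku]

/t/ before /z/ → [z] (total assimilation)
/t/ before /k/ → [k] (total assimilation)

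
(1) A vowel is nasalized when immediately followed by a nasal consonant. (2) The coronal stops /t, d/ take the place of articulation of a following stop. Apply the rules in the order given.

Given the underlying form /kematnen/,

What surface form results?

Rule 1: /e/ before nasal /m/ → [ẽ]
Rule 1: /e/ before nasal /n/ → [ẽ]
After rule 1: kẽmatnẽn
Rule 2: no segment meets the rule's conditions; no change.

[kẽmatnẽn]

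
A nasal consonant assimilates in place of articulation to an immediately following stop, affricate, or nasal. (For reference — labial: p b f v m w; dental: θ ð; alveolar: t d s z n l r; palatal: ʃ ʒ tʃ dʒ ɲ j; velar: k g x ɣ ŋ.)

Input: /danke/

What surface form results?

[daŋke]

/n/ before /k/ (velar) → [ŋ]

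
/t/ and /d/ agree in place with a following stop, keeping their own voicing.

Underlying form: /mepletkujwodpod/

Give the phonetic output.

[meplekkujwobpod]

/t/ before /k/ (velar) → [k]
/d/ before /p/ (labial) → [b]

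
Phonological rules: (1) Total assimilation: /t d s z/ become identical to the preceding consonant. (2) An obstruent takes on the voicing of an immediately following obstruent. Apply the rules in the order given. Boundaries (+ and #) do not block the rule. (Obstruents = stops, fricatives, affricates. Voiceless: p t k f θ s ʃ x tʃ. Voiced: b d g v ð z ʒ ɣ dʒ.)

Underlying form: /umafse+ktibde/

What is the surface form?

[umaffe+kkibbe]

Rule 1: /s/ after /f/ → [f] (total assimilation)
Rule 1: /t/ after /k/ → [k] (total assimilation)
Rule 1: /d/ after /b/ → [b] (total assimilation)
After rule 1: umaffe+kkibbe
Rule 2: no segment meets the rule's conditions; no change.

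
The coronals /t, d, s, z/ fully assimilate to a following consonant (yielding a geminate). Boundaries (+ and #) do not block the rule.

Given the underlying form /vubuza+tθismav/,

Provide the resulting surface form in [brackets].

/t/ before /θ/ → [θ] (total assimilation)
/s/ before /m/ → [m] (total assimilation)

[vubuza+θθimmav]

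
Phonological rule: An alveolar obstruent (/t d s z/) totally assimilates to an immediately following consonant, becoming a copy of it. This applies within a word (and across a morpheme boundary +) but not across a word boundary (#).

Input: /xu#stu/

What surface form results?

[xu#ttu]

/s/ before /t/ → [t] (total assimilation)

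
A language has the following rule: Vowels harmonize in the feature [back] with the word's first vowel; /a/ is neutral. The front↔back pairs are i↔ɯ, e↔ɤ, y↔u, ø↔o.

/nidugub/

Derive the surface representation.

/u/ harmonizes with /i/ ([-back]) → [y]
/u/ harmonizes with /i/ ([-back]) → [y]

[nidygyb]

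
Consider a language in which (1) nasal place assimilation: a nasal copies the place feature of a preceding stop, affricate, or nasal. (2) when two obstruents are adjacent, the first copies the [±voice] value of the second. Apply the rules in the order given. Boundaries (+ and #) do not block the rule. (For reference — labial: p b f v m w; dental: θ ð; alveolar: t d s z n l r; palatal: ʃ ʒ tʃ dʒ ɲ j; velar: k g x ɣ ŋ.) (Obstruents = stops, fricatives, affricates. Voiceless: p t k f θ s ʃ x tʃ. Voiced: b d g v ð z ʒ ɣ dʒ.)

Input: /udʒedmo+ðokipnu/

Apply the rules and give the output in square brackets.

[udʒedno+ðokipmu]

Rule 1: /m/ after /d/ (alveolar) → [n]
Rule 1: /n/ after /p/ (labial) → [m]
After rule 1: udʒedno+ðokipmu
Rule 2: no segment meets the rule's conditions; no change.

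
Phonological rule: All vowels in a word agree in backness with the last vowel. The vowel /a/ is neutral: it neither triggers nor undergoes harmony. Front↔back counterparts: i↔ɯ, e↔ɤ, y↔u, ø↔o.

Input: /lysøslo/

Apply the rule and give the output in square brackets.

[lusoslo]

/y/ harmonizes with /o/ ([+back]) → [u]
/ø/ harmonizes with /o/ ([+back]) → [o]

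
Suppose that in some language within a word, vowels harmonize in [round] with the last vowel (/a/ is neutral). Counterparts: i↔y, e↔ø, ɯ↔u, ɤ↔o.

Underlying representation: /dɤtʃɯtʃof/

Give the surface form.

[dotʃutʃof]

/ɤ/ harmonizes with /o/ ([+round]) → [o]
/ɯ/ harmonizes with /o/ ([+round]) → [u]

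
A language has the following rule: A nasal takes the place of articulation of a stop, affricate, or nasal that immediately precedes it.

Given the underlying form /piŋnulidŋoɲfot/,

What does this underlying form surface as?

[piŋŋulidnoɲfot]

/n/ after /ŋ/ (velar) → [ŋ]
/ŋ/ after /d/ (alveolar) → [n]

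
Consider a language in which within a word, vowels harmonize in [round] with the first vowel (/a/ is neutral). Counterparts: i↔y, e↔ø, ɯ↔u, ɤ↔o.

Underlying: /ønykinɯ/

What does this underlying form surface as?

[ønykynu]

/i/ harmonizes with /ø/ ([+round]) → [y]
/ɯ/ harmonizes with /ø/ ([+round]) → [u]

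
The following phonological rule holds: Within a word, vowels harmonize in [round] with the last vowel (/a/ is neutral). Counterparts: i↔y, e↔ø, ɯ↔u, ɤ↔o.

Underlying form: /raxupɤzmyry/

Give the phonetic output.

/ɤ/ harmonizes with /y/ ([+round]) → [o]

[raxupozmyry]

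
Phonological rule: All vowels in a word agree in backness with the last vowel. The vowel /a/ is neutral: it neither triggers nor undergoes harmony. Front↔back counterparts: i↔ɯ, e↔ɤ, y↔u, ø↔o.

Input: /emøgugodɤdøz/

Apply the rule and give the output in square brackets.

/u/ harmonizes with /ø/ ([-back]) → [y]
/o/ harmonizes with /ø/ ([-back]) → [ø]
/ɤ/ harmonizes with /ø/ ([-back]) → [e]

[emøgygødedøz]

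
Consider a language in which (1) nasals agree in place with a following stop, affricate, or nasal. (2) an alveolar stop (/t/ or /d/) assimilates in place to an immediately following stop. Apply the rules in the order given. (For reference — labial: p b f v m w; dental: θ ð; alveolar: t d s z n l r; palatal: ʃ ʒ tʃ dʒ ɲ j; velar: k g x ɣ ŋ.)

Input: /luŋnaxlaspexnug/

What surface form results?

Rule 1: /ŋ/ before /n/ (alveolar) → [n]
After rule 1: lunnaxlaspexnug
Rule 2: no segment meets the rule's conditions; no change.

[lunnaxlaspexnug]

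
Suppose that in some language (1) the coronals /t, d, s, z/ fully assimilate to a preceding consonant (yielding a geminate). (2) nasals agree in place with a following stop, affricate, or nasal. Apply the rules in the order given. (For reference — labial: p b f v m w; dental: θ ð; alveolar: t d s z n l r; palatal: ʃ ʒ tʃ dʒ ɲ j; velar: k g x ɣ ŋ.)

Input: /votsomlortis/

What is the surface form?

[vottomlorris]

Rule 1: /s/ after /t/ → [t] (total assimilation)
Rule 1: /t/ after /r/ → [r] (total assimilation)
After rule 1: vottomlorris
Rule 2: no segment meets the rule's conditions; no change.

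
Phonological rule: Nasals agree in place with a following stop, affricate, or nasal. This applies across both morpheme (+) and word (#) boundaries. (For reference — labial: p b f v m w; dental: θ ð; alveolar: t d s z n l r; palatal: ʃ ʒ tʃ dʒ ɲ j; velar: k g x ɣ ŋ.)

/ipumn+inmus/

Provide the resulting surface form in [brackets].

/m/ before /n/ (alveolar) → [n]
/n/ before /m/ (labial) → [m]

[ipunn+immus]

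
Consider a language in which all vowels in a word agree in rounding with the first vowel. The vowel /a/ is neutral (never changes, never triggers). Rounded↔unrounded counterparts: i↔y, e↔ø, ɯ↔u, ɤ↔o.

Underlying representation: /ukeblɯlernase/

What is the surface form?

/e/ harmonizes with /u/ ([+round]) → [ø]
/ɯ/ harmonizes with /u/ ([+round]) → [u]
/e/ harmonizes with /u/ ([+round]) → [ø]
/e/ harmonizes with /u/ ([+round]) → [ø]

[ukøblulørnasø]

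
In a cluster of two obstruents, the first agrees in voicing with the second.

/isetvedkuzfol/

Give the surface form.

/t/ before /v/ (voiced) → [d]
/d/ before /k/ (voiceless) → [t]
/z/ before /f/ (voiceless) → [s]

[isedvetkusfol]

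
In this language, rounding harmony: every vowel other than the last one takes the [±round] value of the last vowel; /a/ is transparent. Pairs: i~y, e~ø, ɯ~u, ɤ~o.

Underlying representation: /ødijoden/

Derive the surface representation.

/ø/ harmonizes with /e/ ([-round]) → [e]
/o/ harmonizes with /e/ ([-round]) → [ɤ]

[edijɤden]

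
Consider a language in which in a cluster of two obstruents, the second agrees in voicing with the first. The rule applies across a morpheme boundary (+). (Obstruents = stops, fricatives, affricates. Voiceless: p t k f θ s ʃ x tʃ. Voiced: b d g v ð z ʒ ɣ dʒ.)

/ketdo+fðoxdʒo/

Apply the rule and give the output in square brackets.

[ketto+fθoxtʃo]

/d/ after /t/ (voiceless) → [t]
/ð/ after /f/ (voiceless) → [θ]
/dʒ/ after /x/ (voiceless) → [tʃ]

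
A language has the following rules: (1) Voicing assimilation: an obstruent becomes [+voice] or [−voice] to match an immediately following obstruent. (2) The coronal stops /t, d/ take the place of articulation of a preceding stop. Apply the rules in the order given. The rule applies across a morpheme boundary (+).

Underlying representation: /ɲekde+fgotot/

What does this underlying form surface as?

Rule 1: /k/ before /d/ (voiced) → [g]
Rule 1: /f/ before /g/ (voiced) → [v]
After rule 1: ɲegde+vgotot
Rule 2: /d/ after /g/ (velar) → [g]

[ɲegge+vgotot]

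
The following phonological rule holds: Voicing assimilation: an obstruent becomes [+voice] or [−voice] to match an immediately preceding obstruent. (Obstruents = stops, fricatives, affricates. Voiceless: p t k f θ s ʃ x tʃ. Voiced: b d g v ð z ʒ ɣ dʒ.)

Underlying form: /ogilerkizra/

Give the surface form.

[ogilerkizra]

no segment meets the rule's conditions; no change.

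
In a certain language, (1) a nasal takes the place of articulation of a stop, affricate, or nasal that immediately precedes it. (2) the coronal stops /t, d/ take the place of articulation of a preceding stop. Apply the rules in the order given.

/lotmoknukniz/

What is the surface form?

Rule 1: /m/ after /t/ (alveolar) → [n]
Rule 1: /n/ after /k/ (velar) → [ŋ]
Rule 1: /n/ after /k/ (velar) → [ŋ]
After rule 1: lotnokŋukŋiz
Rule 2: no segment meets the rule's conditions; no change.

[lotnokŋukŋiz]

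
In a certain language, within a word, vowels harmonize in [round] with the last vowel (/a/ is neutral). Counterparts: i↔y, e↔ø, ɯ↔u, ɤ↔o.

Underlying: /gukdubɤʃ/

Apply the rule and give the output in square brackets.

[gɯkdɯbɤʃ]

/u/ harmonizes with /ɤ/ ([-round]) → [ɯ]
/u/ harmonizes with /ɤ/ ([-round]) → [ɯ]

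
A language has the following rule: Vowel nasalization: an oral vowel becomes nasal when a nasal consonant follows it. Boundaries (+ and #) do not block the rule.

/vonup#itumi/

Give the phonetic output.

/o/ before nasal /n/ → [õ]
/u/ before nasal /m/ → [ũ]

[võnup#itũmi]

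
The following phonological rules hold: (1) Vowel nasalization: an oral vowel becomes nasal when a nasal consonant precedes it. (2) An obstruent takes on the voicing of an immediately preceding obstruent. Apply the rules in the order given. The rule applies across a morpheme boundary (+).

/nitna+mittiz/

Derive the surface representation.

Rule 1: /i/ after nasal /n/ → [ĩ]
Rule 1: /a/ after nasal /n/ → [ã]
Rule 1: /i/ after nasal /m/ → [ĩ]
After rule 1: nĩtnã+mĩttiz
Rule 2: no segment meets the rule's conditions; no change.

[nĩtnã+mĩttiz]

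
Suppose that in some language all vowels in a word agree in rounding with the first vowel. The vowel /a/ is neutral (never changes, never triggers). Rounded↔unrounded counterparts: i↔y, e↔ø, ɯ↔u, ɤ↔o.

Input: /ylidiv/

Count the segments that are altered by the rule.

/i/ harmonizes with /y/ ([+round]) → [y]
/i/ harmonizes with /y/ ([+round]) → [y]
2 segments change.

2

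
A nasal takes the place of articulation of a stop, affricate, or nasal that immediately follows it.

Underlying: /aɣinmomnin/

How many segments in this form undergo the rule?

2

/n/ before /m/ (labial) → [m]
/m/ before /n/ (alveolar) → [n]
2 segments change.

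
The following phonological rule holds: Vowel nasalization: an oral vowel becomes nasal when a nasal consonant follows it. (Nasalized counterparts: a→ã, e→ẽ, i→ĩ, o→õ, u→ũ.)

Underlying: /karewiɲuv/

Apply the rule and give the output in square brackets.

[karewĩɲuv]

/i/ before nasal /ɲ/ → [ĩ]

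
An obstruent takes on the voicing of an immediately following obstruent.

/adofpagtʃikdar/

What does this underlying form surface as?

/g/ before /tʃ/ (voiceless) → [k]
/k/ before /d/ (voiced) → [g]

[adofpaktʃigdar]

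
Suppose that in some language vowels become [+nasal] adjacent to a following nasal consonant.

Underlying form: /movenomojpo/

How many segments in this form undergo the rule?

2

/e/ before nasal /n/ → [ẽ]
/o/ before nasal /m/ → [õ]
2 segments change.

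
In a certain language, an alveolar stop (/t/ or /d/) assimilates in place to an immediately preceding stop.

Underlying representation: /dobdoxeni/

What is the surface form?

[dobboxeni]

/d/ after /b/ (labial) → [b]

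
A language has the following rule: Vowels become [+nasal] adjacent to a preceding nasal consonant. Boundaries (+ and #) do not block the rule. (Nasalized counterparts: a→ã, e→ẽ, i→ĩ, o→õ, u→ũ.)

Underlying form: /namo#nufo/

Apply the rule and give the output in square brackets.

/a/ after nasal /n/ → [ã]
/o/ after nasal /m/ → [õ]
/u/ after nasal /n/ → [ũ]

[nãmõ#nũfo]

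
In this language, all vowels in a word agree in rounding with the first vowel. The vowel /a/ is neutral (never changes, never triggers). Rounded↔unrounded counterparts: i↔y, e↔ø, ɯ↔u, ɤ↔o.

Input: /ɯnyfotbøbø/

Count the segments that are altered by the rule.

/y/ harmonizes with /ɯ/ ([-round]) → [i]
/o/ harmonizes with /ɯ/ ([-round]) → [ɤ]
/ø/ harmonizes with /ɯ/ ([-round]) → [e]
/ø/ harmonizes with /ɯ/ ([-round]) → [e]
4 segments change.

4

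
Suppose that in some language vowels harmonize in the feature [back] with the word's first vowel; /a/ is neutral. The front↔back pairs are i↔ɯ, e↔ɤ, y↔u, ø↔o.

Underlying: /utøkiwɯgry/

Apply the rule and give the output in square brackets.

[utokɯwɯgru]

/ø/ harmonizes with /u/ ([+back]) → [o]
/i/ harmonizes with /u/ ([+back]) → [ɯ]
/y/ harmonizes with /u/ ([+back]) → [u]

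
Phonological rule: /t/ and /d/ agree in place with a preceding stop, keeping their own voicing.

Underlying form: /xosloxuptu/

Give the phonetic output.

/t/ after /p/ (labial) → [p]

[xosloxuppu]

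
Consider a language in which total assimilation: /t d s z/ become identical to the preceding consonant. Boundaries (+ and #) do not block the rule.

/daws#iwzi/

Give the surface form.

/s/ after /w/ → [w] (total assimilation)
/z/ after /w/ → [w] (total assimilation)

[daww#iwwi]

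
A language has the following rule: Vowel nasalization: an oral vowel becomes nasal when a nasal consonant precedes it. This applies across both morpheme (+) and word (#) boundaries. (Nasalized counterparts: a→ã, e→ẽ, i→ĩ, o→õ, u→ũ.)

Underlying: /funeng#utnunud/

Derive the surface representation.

[funẽng#utnũnũd]

/e/ after nasal /n/ → [ẽ]
/u/ after nasal /n/ → [ũ]
/u/ after nasal /n/ → [ũ]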